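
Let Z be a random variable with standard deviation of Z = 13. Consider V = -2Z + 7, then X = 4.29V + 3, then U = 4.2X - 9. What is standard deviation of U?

standard deviation of U = 468.468

standard deviation of V = |-2|·13 = 26.
standard deviation of X = |4.29|·26 = 111.54.
standard deviation of U = |4.2|·111.54 = 468.468.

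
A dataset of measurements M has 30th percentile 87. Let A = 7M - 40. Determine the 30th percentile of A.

Since a = 7 > 0 the transformation is increasing, so the 30th percentile of A = a·(P_{30} of M) + b = 7·87 + (-40) = 569.

30th percentile of A = 569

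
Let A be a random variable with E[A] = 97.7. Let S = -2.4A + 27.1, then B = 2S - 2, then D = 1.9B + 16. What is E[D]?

E[S] = (-2.4)·97.7 + 27.1 = -207.38.
E[B] = 2·(-207.38) + (-2) = -416.76.
E[D] = 1.9·(-416.76) + 16 = -775.844.

E[D] = -775.844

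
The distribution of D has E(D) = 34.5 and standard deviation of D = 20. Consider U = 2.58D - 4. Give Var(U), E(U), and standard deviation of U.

Var(U) = 2662.56, E(U) = 85.01, standard deviation of U = 51.6

U = 2.58D - 4 is linear with a = 2.58, b = -4.
Var(D) = 20² = 400.
Var(U) = a²·Var(D) = 2.58²·400 = 2662.56 (the additive constant -4 does not affect variance).
E(U) = a·E(D) + b = 2.58·34.5 + (-4) = 85.01.
standard deviation of U = |a|·standard deviation of D = |2.58|·20 = 51.6.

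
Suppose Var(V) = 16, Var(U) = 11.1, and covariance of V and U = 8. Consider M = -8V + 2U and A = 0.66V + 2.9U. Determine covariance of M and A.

covariance of M and A = -195.14

By bilinearity, covariance of M and A = ac·Var(V) + bd·Var(U) + (ad+bc)·covariance of V and U, with a=-8, b=2, c=0.66, d=2.9.
ac·Var(V) = (-8)·0.66·16 = -84.48
bd·Var(U) = 2·2.9·11.1 = 64.38
(ad+bc)·covariance of V and U = (-21.88)·8 = -175.04
covariance of M and A = -84.48 + 64.38 + (-175.04) = -195.14.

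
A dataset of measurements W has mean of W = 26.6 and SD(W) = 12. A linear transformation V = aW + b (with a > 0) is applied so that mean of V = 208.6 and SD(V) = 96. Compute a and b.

SD(V) = a·SD(W) (a > 0), so a = 96/12 = 8.
mean of V = a·mean of W + b, so b = 208.6 − 8·26.6 = -4.2.

a = 8, b = -4.2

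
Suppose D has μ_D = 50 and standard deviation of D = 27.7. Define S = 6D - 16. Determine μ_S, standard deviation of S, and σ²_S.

S = 6D - 16 is linear with a = 6, b = -16.
μ_S = a·μ_D + b = 6·50 + (-16) = 284.
standard deviation of S = |a|·standard deviation of D = |6|·27.7 = 166.2.
σ²_D = 27.7² = 767.29.
σ²_S = a²·σ²_D = 6²·767.29 = 27622.44 (the additive constant -16 does not affect variance).

μ_S = 284, standard deviation of S = 166.2, σ²_S = 27622.44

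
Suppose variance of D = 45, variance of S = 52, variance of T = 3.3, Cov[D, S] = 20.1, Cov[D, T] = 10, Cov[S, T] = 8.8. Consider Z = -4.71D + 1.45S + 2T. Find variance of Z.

variance of Z = a²·variance of D + b²·variance of S + c²·variance of T + 2ab·Cov[D, S] + 2ac·Cov[D, T] + 2bc·Cov[S, T], with a = -4.71, b = 1.45, c = 2.
= 998.2845 + 109.33 + 13.2 + (-274.5459) + (-188.4) + 51.04
= 708.9086.

variance of Z = 708.9086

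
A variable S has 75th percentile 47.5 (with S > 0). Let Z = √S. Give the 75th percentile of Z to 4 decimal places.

75th percentile of Z = 6.892

√S is increasing, so P_{75}(Z) = g(P_{75}(S)) ≈ 6.892.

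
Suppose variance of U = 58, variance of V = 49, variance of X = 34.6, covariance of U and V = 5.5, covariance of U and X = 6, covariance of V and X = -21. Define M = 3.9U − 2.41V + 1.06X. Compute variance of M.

variance of M = 1259.16566

variance of M = a²·variance of U + b²·variance of V + c²·variance of X + 2ab·covariance of U and V + 2ac·covariance of U and X + 2bc·covariance of V and X, with a = 3.9, b = -2.41, c = 1.06.
= 882.18 + 284.5969 + 38.87656 + (-103.389) + 49.608 + 107.2932
= 1259.16566.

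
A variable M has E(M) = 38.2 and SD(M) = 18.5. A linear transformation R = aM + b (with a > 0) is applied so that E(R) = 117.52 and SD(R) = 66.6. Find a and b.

SD(R) = a·SD(M) (a > 0), so a = 66.6/18.5 = 3.6.
E(R) = a·E(M) + b, so b = 117.52 − 3.6·38.2 = -20.

a = 3.6, b = -20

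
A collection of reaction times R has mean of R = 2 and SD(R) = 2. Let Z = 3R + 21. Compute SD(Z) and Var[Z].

Z = 3R + 21 is linear with a = 3, b = 21.
SD(Z) = |a|·SD(R) = |3|·2 = 6.
Var[R] = 2² = 4.
Var[Z] = a²·Var[R] = 3²·4 = 36 (the additive constant 21 does not affect variance).

SD(Z) = 6, Var[Z] = 36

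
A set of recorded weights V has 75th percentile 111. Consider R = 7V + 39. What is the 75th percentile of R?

Since a = 7 > 0 the transformation is increasing, so the 75th percentile of R = a·(P_{75} of V) + b = 7·111 + 39 = 816.

75th percentile of R = 816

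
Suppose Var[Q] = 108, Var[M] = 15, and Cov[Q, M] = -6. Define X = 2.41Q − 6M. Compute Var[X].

Var[X] = a²·Var[Q] + b²·Var[M] + 2ab·Cov[Q, M] with a = 2.41, b = -6.
= 2.41²·108 + (-6)²·15 + 2·2.41·(-6)·(-6)
= 627.2748 + 540 + 173.52 = 1340.7948.

Var[X] = 1340.7948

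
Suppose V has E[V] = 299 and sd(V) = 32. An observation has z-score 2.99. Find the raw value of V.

V = E[V] + z·sd(V) = 299 + 2.99·32 = 394.68.

V = 394.68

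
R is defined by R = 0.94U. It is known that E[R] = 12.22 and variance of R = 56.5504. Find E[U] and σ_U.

From R = 0.94U: E[R] = a·E[U] + b, so E[U] = (E[R] − b)/a = (12.22 − 0)/0.94 = 13.
σ_R = √56.5504 = 7.52.
σ_R = |a|·σ_U, so σ_U = 7.52/|0.94| = 8.

E[U] = 13, σ_U = 8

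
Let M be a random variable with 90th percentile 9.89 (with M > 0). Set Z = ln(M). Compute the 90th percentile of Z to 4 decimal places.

90th percentile of Z = 2.2915

ln(M) is increasing, so P_{90}(Z) = g(P_{90}(M)) ≈ 2.2915.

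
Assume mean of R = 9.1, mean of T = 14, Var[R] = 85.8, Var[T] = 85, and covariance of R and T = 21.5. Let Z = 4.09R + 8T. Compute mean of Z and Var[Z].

mean of Z = 4.09·mean of R + 8·mean of T = 4.09·9.1 + 8·14 = 149.219.
Var[Z] = a²·Var[R] + b²·Var[T] + 2ab·covariance of R and T with a = 4.09, b = 8.
= 4.09²·85.8 + 8²·85 + 2·4.09·8·21.5
= 1435.27098 + 5440 + 1406.96 = 8282.23098.

mean of Z = 149.219, Var[Z] = 8282.23098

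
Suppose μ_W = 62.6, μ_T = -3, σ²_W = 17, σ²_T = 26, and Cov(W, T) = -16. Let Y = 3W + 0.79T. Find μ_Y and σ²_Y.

μ_Y = 185.43, σ²_Y = 93.3866

μ_Y = 3·μ_W + 0.79·μ_T = 3·62.6 + 0.79·(-3) = 185.43.
σ²_Y = a²·σ²_W + b²·σ²_T + 2ab·Cov(W, T) with a = 3, b = 0.79.
= 3²·17 + 0.79²·26 + 2·3·0.79·(-16)
= 153 + 16.2266 + (-75.84) = 93.3866.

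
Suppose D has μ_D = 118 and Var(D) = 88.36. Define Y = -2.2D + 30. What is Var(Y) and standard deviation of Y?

Y = -2.2D + 30 is linear with a = -2.2, b = 30.
Var(Y) = a²·Var(D) = (-2.2)²·88.36 = 427.6624 (the additive constant 30 does not affect variance).
standard deviation of D = √88.36 = 9.4.
standard deviation of Y = |a|·standard deviation of D = |-2.2|·9.4 = 20.68.

Var(Y) = 427.6624, standard deviation of Y = 20.68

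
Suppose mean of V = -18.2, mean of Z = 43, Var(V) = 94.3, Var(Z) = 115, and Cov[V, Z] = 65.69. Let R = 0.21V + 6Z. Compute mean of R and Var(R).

mean of R = 0.21·mean of V + 6·mean of Z = 0.21·(-18.2) + 6·43 = 254.178.
Var(R) = a²·Var(V) + b²·Var(Z) + 2ab·Cov[V, Z] with a = 0.21, b = 6.
= 0.21²·94.3 + 6²·115 + 2·0.21·6·65.69
= 4.15863 + 4140 + 165.5388 = 4309.69743.

mean of R = 254.178, Var(R) = 4309.69743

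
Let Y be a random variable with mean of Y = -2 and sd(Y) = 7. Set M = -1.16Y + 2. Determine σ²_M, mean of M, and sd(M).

M = -1.16Y + 2 is linear with a = -1.16, b = 2.
σ²_Y = 7² = 49.
σ²_M = a²·σ²_Y = (-1.16)²·49 = 65.9344 (the additive constant 2 does not affect variance).
mean of M = a·mean of Y + b = (-1.16)·(-2) + 2 = 4.32.
sd(M) = |a|·sd(Y) = |-1.16|·7 = 8.12.

σ²_M = 65.9344, mean of M = 4.32, sd(M) = 8.12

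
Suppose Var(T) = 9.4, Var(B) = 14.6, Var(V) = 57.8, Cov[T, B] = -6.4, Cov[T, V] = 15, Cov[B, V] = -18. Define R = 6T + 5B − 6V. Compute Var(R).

Var(R) = a²·Var(T) + b²·Var(B) + c²·Var(V) + 2ab·Cov[T, B] + 2ac·Cov[T, V] + 2bc·Cov[B, V], with a = 6, b = 5, c = -6.
= 338.4 + 365 + 2080.8 + (-384) + (-1080) + 1080
= 2400.2.

Var(R) = 2400.2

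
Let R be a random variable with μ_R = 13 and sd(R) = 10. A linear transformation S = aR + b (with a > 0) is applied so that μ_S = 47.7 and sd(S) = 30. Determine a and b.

a = 3, b = 8.7

sd(S) = a·sd(R) (a > 0), so a = 30/10 = 3.
μ_S = a·μ_R + b, so b = 47.7 − 3·13 = 8.7.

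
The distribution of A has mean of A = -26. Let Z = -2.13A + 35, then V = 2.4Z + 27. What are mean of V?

mean of Z = (-2.13)·(-26) + 35 = 90.38.
mean of V = 2.4·90.38 + 27 = 243.912.

mean of V = 243.912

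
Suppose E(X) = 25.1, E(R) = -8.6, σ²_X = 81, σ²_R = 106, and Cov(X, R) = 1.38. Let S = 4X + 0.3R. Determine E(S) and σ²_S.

E(S) = 4·E(X) + 0.3·E(R) = 4·25.1 + 0.3·(-8.6) = 97.82.
σ²_S = a²·σ²_X + b²·σ²_R + 2ab·Cov(X, R) with a = 4, b = 0.3.
= 4²·81 + 0.3²·106 + 2·4·0.3·1.38
= 1296 + 9.54 + 3.312 = 1308.852.

E(S) = 97.82, σ²_S = 1308.852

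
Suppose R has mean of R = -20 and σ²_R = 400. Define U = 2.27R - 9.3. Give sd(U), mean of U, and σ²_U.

U = 2.27R - 9.3 is linear with a = 2.27, b = -9.3.
sd(R) = √400 = 20.
sd(U) = |a|·sd(R) = |2.27|·20 = 45.4.
mean of U = a·mean of R + b = 2.27·(-20) + (-9.3) = -54.7.
σ²_U = a²·σ²_R = 2.27²·400 = 2061.16 (the additive constant -9.3 does not affect variance).

sd(U) = 45.4, mean of U = -54.7, σ²_U = 2061.16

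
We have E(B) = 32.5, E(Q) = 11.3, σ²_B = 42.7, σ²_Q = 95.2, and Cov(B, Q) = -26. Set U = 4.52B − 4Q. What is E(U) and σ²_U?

E(U) = 4.52·E(B) + (-4)·E(Q) = 4.52·32.5 + (-4)·11.3 = 101.7.
σ²_U = a²·σ²_B + b²·σ²_Q + 2ab·Cov(B, Q) with a = 4.52, b = -4.
= 4.52²·42.7 + (-4)²·95.2 + 2·4.52·(-4)·(-26)
= 872.37808 + 1523.2 + 940.16 = 3335.73808.

E(U) = 101.7, σ²_U = 3335.73808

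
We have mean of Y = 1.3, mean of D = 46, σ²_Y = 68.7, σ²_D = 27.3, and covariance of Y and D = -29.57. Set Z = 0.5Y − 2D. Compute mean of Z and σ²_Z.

mean of Z = 0.5·mean of Y + (-2)·mean of D = 0.5·1.3 + (-2)·46 = -91.35.
σ²_Z = a²·σ²_Y + b²·σ²_D + 2ab·covariance of Y and D with a = 0.5, b = -2.
= 0.5²·68.7 + (-2)²·27.3 + 2·0.5·(-2)·(-29.57)
= 17.175 + 109.2 + 59.14 = 185.515.

mean of Z = -91.35, σ²_Z = 185.515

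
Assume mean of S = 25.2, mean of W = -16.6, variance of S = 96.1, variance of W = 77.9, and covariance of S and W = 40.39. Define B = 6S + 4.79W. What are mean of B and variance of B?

mean of B = 6·mean of S + 4.79·mean of W = 6·25.2 + 4.79·(-16.6) = 71.686.
variance of B = a²·variance of S + b²·variance of W + 2ab·covariance of S and W with a = 6, b = 4.79.
= 6²·96.1 + 4.79²·77.9 + 2·6·4.79·40.39
= 3459.6 + 1787.34539 + 2321.6172 = 7568.56259.

mean of B = 71.686, variance of B = 7568.56259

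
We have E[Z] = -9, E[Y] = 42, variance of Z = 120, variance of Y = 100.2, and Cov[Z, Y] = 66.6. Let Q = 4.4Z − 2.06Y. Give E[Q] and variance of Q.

E[Q] = -126.12, variance of Q = 1541.08392

E[Q] = 4.4·E[Z] + (-2.06)·E[Y] = 4.4·(-9) + (-2.06)·42 = -126.12.
variance of Q = a²·variance of Z + b²·variance of Y + 2ab·Cov[Z, Y] with a = 4.4, b = -2.06.
= 4.4²·120 + (-2.06)²·100.2 + 2·4.4·(-2.06)·66.6
= 2323.2 + 425.20872 + (-1207.3248) = 1541.08392.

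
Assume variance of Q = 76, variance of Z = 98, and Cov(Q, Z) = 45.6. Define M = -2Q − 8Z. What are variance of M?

variance of M = 8035.2

variance of M = a²·variance of Q + b²·variance of Z + 2ab·Cov(Q, Z) with a = -2, b = -8.
= (-2)²·76 + (-8)²·98 + 2·(-2)·(-8)·45.6
= 304 + 6272 + 1459.2 = 8035.2.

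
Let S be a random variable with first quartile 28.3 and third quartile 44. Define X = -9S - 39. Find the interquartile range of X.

IQR of S = Q3 − Q1 = 44 − 28.3 = 15.7.
Under X = aS + b, IQR(X) = |a|·IQR(S) = |-9|·15.7 = 141.3 (shifts cancel; spread scales by |a|).

IQR(X) = 141.3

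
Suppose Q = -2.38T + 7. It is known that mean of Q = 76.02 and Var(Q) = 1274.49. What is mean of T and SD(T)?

From Q = -2.38T + 7: mean of Q = a·mean of T + b, so mean of T = (mean of Q − b)/a = (76.02 − 7)/(-2.38) = -29.
SD(Q) = √1274.49 = 35.7.
SD(Q) = |a|·SD(T), so SD(T) = 35.7/|-2.38| = 15.

mean of T = -29, SD(T) = 15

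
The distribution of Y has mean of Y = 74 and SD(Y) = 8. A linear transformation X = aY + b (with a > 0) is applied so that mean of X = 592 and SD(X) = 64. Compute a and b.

SD(X) = a·SD(Y) (a > 0), so a = 64/8 = 8.
mean of X = a·mean of Y + b, so b = 592 − 8·74 = 0.

a = 8, b = 0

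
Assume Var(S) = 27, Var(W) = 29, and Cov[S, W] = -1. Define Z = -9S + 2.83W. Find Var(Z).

Var(Z) = 2470.1981

Var(Z) = a²·Var(S) + b²·Var(W) + 2ab·Cov[S, W] with a = -9, b = 2.83.
= (-9)²·27 + 2.83²·29 + 2·(-9)·2.83·(-1)
= 2187 + 232.2581 + 50.94 = 2470.1981.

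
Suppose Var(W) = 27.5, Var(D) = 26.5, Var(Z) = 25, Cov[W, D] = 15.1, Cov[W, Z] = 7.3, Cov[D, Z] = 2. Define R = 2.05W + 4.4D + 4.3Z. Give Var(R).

Var(R) = 1567.64175

Var(R) = a²·Var(W) + b²·Var(D) + c²·Var(Z) + 2ab·Cov[W, D] + 2ac·Cov[W, Z] + 2bc·Cov[D, Z], with a = 2.05, b = 4.4, c = 4.3.
= 115.56875 + 513.04 + 462.25 + 272.404 + 128.699 + 75.68
= 1567.64175.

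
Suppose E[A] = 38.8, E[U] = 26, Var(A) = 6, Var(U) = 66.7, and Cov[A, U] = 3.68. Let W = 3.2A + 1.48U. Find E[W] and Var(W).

E[W] = 3.2·E[A] + 1.48·E[U] = 3.2·38.8 + 1.48·26 = 162.64.
Var(W) = a²·Var(A) + b²·Var(U) + 2ab·Cov[A, U] with a = 3.2, b = 1.48.
= 3.2²·6 + 1.48²·66.7 + 2·3.2·1.48·3.68
= 61.44 + 146.09968 + 34.85696 = 242.39664.

E[W] = 162.64, Var(W) = 242.39664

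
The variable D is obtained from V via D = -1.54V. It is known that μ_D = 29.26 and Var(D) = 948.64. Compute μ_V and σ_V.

From D = -1.54V: μ_D = a·μ_V + b, so μ_V = (μ_D − b)/a = (29.26 − 0)/(-1.54) = -19.
σ_D = √948.64 = 30.8.
σ_D = |a|·σ_V, so σ_V = 30.8/|-1.54| = 20.

μ_V = -19, σ_V = 20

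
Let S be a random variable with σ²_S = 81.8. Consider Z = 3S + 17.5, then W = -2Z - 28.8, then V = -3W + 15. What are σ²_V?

σ²_Z = 3²·81.8 = 736.2.
σ²_W = (-2)²·736.2 = 2944.8.
σ²_V = (-3)²·2944.8 = 26503.2.

σ²_V = 26503.2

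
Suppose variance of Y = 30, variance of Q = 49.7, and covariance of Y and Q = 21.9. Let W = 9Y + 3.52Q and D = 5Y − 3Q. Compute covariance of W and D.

covariance of W and D = 619.308

By bilinearity, covariance of W and D = ac·variance of Y + bd·variance of Q + (ad+bc)·covariance of Y and Q, with a=9, b=3.52, c=5, d=-3.
ac·variance of Y = 9·5·30 = 1350
bd·variance of Q = 3.52·(-3)·49.7 = -524.832
(ad+bc)·covariance of Y and Q = (-9.4)·21.9 = -205.86
covariance of W and D = 1350 + (-524.832) + (-205.86) = 619.308.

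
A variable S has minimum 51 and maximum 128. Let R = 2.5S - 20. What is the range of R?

Range(R) = 192.5

Range of S = 128 − 51 = 77.
Range(R) = |a|·Range(S) = |2.5|·77 = 192.5.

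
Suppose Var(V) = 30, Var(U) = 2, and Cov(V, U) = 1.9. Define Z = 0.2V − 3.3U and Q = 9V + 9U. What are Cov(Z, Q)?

By bilinearity, Cov(Z, Q) = ac·Var(V) + bd·Var(U) + (ad+bc)·Cov(V, U), with a=0.2, b=-3.3, c=9, d=9.
ac·Var(V) = 0.2·9·30 = 54
bd·Var(U) = (-3.3)·9·2 = -59.4
(ad+bc)·Cov(V, U) = (-27.9)·1.9 = -53.01
Cov(Z, Q) = 54 + (-59.4) + (-53.01) = -58.41.

Cov(Z, Q) = -58.41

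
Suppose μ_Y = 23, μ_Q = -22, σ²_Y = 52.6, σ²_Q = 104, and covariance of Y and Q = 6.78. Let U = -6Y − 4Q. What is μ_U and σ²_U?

μ_U = -50, σ²_U = 3883.04

μ_U = (-6)·μ_Y + (-4)·μ_Q = (-6)·23 + (-4)·(-22) = -50.
σ²_U = a²·σ²_Y + b²·σ²_Q + 2ab·covariance of Y and Q with a = -6, b = -4.
= (-6)²·52.6 + (-4)²·104 + 2·(-6)·(-4)·6.78
= 1893.6 + 1664 + 325.44 = 3883.04.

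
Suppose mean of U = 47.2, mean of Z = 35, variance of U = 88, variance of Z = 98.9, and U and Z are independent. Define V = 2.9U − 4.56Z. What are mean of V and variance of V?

mean of V = 2.9·mean of U + (-4.56)·mean of Z = 2.9·47.2 + (-4.56)·35 = -22.72.
variance of V = a²·variance of U + b²·variance of Z + 2ab·covariance of U and Z with a = 2.9, b = -4.56.
Independence gives covariance of U and Z = 0.
= 2.9²·88 + (-4.56)²·98.9 + 2·2.9·(-4.56)·0
= 740.08 + 2056.48704 + 0 = 2796.56704.

mean of V = -22.72, variance of V = 2796.56704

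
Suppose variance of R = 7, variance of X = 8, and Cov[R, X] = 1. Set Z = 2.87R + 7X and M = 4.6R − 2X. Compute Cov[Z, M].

By bilinearity, Cov[Z, M] = ac·variance of R + bd·variance of X + (ad+bc)·Cov[R, X], with a=2.87, b=7, c=4.6, d=-2.
ac·variance of R = 2.87·4.6·7 = 92.414
bd·variance of X = 7·(-2)·8 = -112
(ad+bc)·Cov[R, X] = (26.46)·1 = 26.46
Cov[Z, M] = 92.414 + (-112) + 26.46 = 6.874.

Cov[Z, M] = 6.874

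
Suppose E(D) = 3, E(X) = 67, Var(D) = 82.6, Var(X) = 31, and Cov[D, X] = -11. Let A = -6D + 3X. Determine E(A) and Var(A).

E(A) = (-6)·E(D) + 3·E(X) = (-6)·3 + 3·67 = 183.
Var(A) = a²·Var(D) + b²·Var(X) + 2ab·Cov[D, X] with a = -6, b = 3.
= (-6)²·82.6 + 3²·31 + 2·(-6)·3·(-11)
= 2973.6 + 279 + 396 = 3648.6.

E(A) = 183, Var(A) = 3648.6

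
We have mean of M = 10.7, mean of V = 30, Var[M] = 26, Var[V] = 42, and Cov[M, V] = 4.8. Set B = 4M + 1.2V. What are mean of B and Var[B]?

mean of B = 78.8, Var[B] = 522.56

mean of B = 4·mean of M + 1.2·mean of V = 4·10.7 + 1.2·30 = 78.8.
Var[B] = a²·Var[M] + b²·Var[V] + 2ab·Cov[M, V] with a = 4, b = 1.2.
= 4²·26 + 1.2²·42 + 2·4·1.2·4.8
= 416 + 60.48 + 46.08 = 522.56.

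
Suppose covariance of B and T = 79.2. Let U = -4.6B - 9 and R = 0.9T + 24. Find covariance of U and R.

covariance of U and R = -327.888

covariance of U and R = a·c·covariance of B and T = (-4.6)·0.9·79.2 = -327.888. Additive constants drop out.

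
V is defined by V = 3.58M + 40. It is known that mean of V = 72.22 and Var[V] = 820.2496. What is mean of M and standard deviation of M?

From V = 3.58M + 40: mean of V = a·mean of M + b, so mean of M = (mean of V − b)/a = (72.22 − 40)/3.58 = 9.
standard deviation of V = √820.2496 = 28.64.
standard deviation of V = |a|·standard deviation of M, so standard deviation of M = 28.64/|3.58| = 8.

mean of M = 9, standard deviation of M = 8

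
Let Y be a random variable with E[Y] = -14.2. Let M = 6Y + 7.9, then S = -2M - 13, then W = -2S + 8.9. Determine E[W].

E[W] = -274.3

E[M] = 6·(-14.2) + 7.9 = -77.3.
E[S] = (-2)·(-77.3) + (-13) = 141.6.
E[W] = (-2)·141.6 + 8.9 = -274.3.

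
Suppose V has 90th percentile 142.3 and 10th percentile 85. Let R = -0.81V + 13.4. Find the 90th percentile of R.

90th percentile of R = -55.45

Since a = -0.81 < 0 the transformation is decreasing, reversing order: the 90th percentile of R corresponds to the 10th percentile of V.
So P_{90}(R) = a·P_{10}(V) + b = (-0.81)·85 + 13.4 = -55.45.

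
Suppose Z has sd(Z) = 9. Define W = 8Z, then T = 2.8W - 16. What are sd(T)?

sd(T) = 201.6

sd(W) = |8|·9 = 72.
sd(T) = |2.8|·72 = 201.6.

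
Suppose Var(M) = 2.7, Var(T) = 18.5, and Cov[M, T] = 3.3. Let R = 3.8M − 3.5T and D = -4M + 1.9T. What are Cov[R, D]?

By bilinearity, Cov[R, D] = ac·Var(M) + bd·Var(T) + (ad+bc)·Cov[M, T], with a=3.8, b=-3.5, c=-4, d=1.9.
ac·Var(M) = 3.8·(-4)·2.7 = -41.04
bd·Var(T) = (-3.5)·1.9·18.5 = -123.025
(ad+bc)·Cov[M, T] = (21.22)·3.3 = 70.026
Cov[R, D] = -41.04 + (-123.025) + 70.026 = -94.039.

Cov[R, D] = -94.039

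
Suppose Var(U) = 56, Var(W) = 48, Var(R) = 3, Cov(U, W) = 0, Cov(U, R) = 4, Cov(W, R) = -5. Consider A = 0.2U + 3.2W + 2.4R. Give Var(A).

Var(A) = 438.08

Var(A) = a²·Var(U) + b²·Var(W) + c²·Var(R) + 2ab·Cov(U, W) + 2ac·Cov(U, R) + 2bc·Cov(W, R), with a = 0.2, b = 3.2, c = 2.4.
= 2.24 + 491.52 + 17.28 + 0 + 3.84 + (-76.8)
= 438.08.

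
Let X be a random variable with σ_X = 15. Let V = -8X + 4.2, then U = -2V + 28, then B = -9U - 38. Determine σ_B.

σ_V = |-8|·15 = 120.
σ_U = |-2|·120 = 240.
σ_B = |-9|·240 = 2160.

σ_B = 2160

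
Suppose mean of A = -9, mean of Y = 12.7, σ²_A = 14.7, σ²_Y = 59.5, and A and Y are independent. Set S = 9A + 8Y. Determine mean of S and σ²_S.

mean of S = 20.6, σ²_S = 4998.7

mean of S = 9·mean of A + 8·mean of Y = 9·(-9) + 8·12.7 = 20.6.
σ²_S = a²·σ²_A + b²·σ²_Y + 2ab·Cov[A, Y] with a = 9, b = 8.
Independence gives Cov[A, Y] = 0.
= 9²·14.7 + 8²·59.5 + 2·9·8·0
= 1190.7 + 3808 + 0 = 4998.7.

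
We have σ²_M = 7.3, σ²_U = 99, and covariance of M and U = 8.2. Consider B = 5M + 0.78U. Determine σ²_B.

σ²_B = 306.6916

σ²_B = a²·σ²_M + b²·σ²_U + 2ab·covariance of M and U with a = 5, b = 0.78.
= 5²·7.3 + 0.78²·99 + 2·5·0.78·8.2
= 182.5 + 60.2316 + 63.96 = 306.6916.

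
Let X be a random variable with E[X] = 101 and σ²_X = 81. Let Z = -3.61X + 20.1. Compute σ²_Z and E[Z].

σ²_Z = 1055.6001, E[Z] = -344.51

Z = -3.61X + 20.1 is linear with a = -3.61, b = 20.1.
σ²_Z = a²·σ²_X = (-3.61)²·81 = 1055.6001 (the additive constant 20.1 does not affect variance).
E[Z] = a·E[X] + b = (-3.61)·101 + 20.1 = -344.51.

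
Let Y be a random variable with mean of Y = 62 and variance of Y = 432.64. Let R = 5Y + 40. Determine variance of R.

R = 5Y + 40 is linear with a = 5, b = 40.
variance of R = a²·variance of Y = 5²·432.64 = 10816 (the additive constant 40 does not affect variance).

variance of R = 10816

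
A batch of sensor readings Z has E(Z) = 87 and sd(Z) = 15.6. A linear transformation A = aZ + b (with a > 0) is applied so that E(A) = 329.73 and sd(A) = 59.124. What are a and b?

sd(A) = a·sd(Z) (a > 0), so a = 59.124/15.6 = 3.79.
E(A) = a·E(Z) + b, so b = 329.73 − 3.79·87 = 0.

a = 3.79, b = 0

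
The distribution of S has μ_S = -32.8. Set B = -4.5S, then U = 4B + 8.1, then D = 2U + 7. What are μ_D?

μ_D = 1204

μ_B = (-4.5)·(-32.8) = 147.6.
μ_U = 4·147.6 + 8.1 = 598.5.
μ_D = 2·598.5 + 7 = 1204.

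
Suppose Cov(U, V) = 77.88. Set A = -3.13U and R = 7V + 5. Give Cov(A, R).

Cov(A, R) = a·c·Cov(U, V) = (-3.13)·7·77.88 = -1706.3508. Additive constants drop out.

Cov(A, R) = -1706.3508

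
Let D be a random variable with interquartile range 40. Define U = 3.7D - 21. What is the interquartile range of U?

IQR(U) = 148

Under U = aD + b, IQR(U) = |a|·IQR(D) = |3.7|·40 = 148 (shifts cancel; spread scales by |a|).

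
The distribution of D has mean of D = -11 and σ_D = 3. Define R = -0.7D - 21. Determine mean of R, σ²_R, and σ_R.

R = -0.7D - 21 is linear with a = -0.7, b = -21.
mean of R = a·mean of D + b = (-0.7)·(-11) + (-21) = -13.3.
σ²_D = 3² = 9.
σ²_R = a²·σ²_D = (-0.7)²·9 = 4.41 (the additive constant -21 does not affect variance).
σ_R = |a|·σ_D = |-0.7|·3 = 2.1.

mean of R = -13.3, σ²_R = 4.41, σ_R = 2.1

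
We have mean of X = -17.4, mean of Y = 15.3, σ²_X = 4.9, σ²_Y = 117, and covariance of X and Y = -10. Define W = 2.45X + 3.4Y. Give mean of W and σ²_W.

mean of W = 9.39, σ²_W = 1215.33225

mean of W = 2.45·mean of X + 3.4·mean of Y = 2.45·(-17.4) + 3.4·15.3 = 9.39.
σ²_W = a²·σ²_X + b²·σ²_Y + 2ab·covariance of X and Y with a = 2.45, b = 3.4.
= 2.45²·4.9 + 3.4²·117 + 2·2.45·3.4·(-10)
= 29.41225 + 1352.52 + (-166.6) = 1215.33225.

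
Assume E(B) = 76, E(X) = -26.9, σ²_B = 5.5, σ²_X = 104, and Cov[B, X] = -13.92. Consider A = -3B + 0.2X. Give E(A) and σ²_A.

E(A) = -233.38, σ²_A = 70.364

E(A) = (-3)·E(B) + 0.2·E(X) = (-3)·76 + 0.2·(-26.9) = -233.38.
σ²_A = a²·σ²_B + b²·σ²_X + 2ab·Cov[B, X] with a = -3, b = 0.2.
= (-3)²·5.5 + 0.2²·104 + 2·(-3)·0.2·(-13.92)
= 49.5 + 4.16 + 16.704 = 70.364.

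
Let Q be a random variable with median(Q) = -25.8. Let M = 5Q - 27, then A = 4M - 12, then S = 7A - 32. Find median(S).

median(S) = -4484

median(M) = 5·(-25.8) + (-27) = -156.
median(A) = 4·(-156) + (-12) = -636.
median(S) = 7·(-636) + (-32) = -4484.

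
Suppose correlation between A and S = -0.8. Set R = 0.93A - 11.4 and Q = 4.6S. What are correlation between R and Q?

correlation between R and Q = -0.8

Linear rescalings preserve correlation up to sign; here the slopes 0.93 and 4.6 have the same sign, so correlation between R and Q = correlation between A and S = -0.8.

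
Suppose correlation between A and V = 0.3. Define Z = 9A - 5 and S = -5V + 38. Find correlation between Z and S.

Linear rescalings preserve |correlation|; the slopes 9 and -5 have opposite signs, so the correlation flips sign: correlation between Z and S = −correlation between A and V = -0.3.

correlation between Z and S = -0.3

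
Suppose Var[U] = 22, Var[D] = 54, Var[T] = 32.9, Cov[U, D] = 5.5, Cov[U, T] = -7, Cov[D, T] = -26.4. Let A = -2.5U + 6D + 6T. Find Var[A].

Var[A] = 1410.1

Var[A] = a²·Var[U] + b²·Var[D] + c²·Var[T] + 2ab·Cov[U, D] + 2ac·Cov[U, T] + 2bc·Cov[D, T], with a = -2.5, b = 6, c = 6.
= 137.5 + 1944 + 1184.4 + (-165) + 210 + (-1900.8)
= 1410.1.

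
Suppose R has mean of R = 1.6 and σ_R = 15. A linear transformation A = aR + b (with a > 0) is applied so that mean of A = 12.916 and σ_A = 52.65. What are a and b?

a = 3.51, b = 7.3

σ_A = a·σ_R (a > 0), so a = 52.65/15 = 3.51.
mean of A = a·mean of R + b, so b = 12.916 − 3.51·1.6 = 7.3.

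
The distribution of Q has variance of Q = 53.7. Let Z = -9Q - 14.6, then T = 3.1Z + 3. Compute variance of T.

variance of T = 41800.617

variance of Z = (-9)²·53.7 = 4349.7.
variance of T = 3.1²·4349.7 = 41800.617.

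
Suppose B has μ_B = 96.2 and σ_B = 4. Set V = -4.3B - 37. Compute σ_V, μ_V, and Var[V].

V = -4.3B - 37 is linear with a = -4.3, b = -37.
σ_V = |a|·σ_B = |-4.3|·4 = 17.2.
μ_V = a·μ_B + b = (-4.3)·96.2 + (-37) = -450.66.
Var[B] = 4² = 16.
Var[V] = a²·Var[B] = (-4.3)²·16 = 295.84 (the additive constant -37 does not affect variance).

σ_V = 17.2, μ_V = -450.66, Var[V] = 295.84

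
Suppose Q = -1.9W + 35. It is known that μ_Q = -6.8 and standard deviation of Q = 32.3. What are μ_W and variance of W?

From Q = -1.9W + 35: μ_Q = a·μ_W + b, so μ_W = (μ_Q − b)/a = (-6.8 − 35)/(-1.9) = 22.
variance of Q = 32.3² = 1043.29.
variance of Q = a²·variance of W, so variance of W = 1043.29/(-1.9)² = 289.

μ_W = 22, variance of W = 289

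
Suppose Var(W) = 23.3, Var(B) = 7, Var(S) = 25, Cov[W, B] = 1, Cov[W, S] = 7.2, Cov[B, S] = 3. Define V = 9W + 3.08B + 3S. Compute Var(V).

Var(V) = a²·Var(W) + b²·Var(B) + c²·Var(S) + 2ab·Cov[W, B] + 2ac·Cov[W, S] + 2bc·Cov[B, S], with a = 9, b = 3.08, c = 3.
= 1887.3 + 66.4048 + 225 + 55.44 + 388.8 + 55.44
= 2678.3848.

Var(V) = 2678.3848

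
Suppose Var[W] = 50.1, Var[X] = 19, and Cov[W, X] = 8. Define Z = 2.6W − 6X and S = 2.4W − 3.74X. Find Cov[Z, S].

Cov[Z, S] = 545.992

By bilinearity, Cov[Z, S] = ac·Var[W] + bd·Var[X] + (ad+bc)·Cov[W, X], with a=2.6, b=-6, c=2.4, d=-3.74.
ac·Var[W] = 2.6·2.4·50.1 = 312.624
bd·Var[X] = (-6)·(-3.74)·19 = 426.36
(ad+bc)·Cov[W, X] = (-24.124)·8 = -192.992
Cov[Z, S] = 312.624 + 426.36 + (-192.992) = 545.992.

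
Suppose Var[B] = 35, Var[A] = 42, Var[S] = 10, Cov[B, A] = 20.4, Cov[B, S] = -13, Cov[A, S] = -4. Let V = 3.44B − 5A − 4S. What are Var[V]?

Var[V] = a²·Var[B] + b²·Var[A] + c²·Var[S] + 2ab·Cov[B, A] + 2ac·Cov[B, S] + 2bc·Cov[A, S], with a = 3.44, b = -5, c = -4.
= 414.176 + 1050 + 160 + (-701.76) + 357.76 + (-160)
= 1120.176.

Var[V] = 1120.176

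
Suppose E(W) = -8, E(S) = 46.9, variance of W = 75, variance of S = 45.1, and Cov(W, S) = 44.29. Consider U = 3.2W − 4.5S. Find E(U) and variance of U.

E(U) = 3.2·E(W) + (-4.5)·E(S) = 3.2·(-8) + (-4.5)·46.9 = -236.65.
variance of U = a²·variance of W + b²·variance of S + 2ab·Cov(W, S) with a = 3.2, b = -4.5.
= 3.2²·75 + (-4.5)²·45.1 + 2·3.2·(-4.5)·44.29
= 768 + 913.275 + (-1275.552) = 405.723.

E(U) = -236.65, variance of U = 405.723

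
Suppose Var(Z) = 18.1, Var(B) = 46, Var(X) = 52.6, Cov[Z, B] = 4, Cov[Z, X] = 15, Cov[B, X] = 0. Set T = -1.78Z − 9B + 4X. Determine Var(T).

Var(T) = 4539.50804

Var(T) = a²·Var(Z) + b²·Var(B) + c²·Var(X) + 2ab·Cov[Z, B] + 2ac·Cov[Z, X] + 2bc·Cov[B, X], with a = -1.78, b = -9, c = 4.
= 57.34804 + 3726 + 841.6 + 128.16 + (-213.6) + 0
= 4539.50804.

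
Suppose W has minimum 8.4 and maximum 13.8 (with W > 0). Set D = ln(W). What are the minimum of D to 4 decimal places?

ln(W) is increasing on this domain, so min(D) comes from min(W) = 8.4: min(D) = ln(8.4) ≈ 2.1282.

min(D) = 2.1282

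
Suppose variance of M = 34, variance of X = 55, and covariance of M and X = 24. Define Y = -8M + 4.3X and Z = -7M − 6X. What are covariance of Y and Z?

covariance of Y and Z = 914.6

By bilinearity, covariance of Y and Z = ac·variance of M + bd·variance of X + (ad+bc)·covariance of M and X, with a=-8, b=4.3, c=-7, d=-6.
ac·variance of M = (-8)·(-7)·34 = 1904
bd·variance of X = 4.3·(-6)·55 = -1419
(ad+bc)·covariance of M and X = (17.9)·24 = 429.6
covariance of Y and Z = 1904 + (-1419) + 429.6 = 914.6.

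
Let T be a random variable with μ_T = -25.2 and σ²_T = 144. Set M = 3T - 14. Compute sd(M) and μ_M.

sd(M) = 36, μ_M = -89.6

M = 3T - 14 is linear with a = 3, b = -14.
sd(T) = √144 = 12.
sd(M) = |a|·sd(T) = |3|·12 = 36.
μ_M = a·μ_T + b = 3·(-25.2) + (-14) = -89.6.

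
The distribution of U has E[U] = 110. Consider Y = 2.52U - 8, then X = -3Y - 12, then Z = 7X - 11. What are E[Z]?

E[Y] = 2.52·110 + (-8) = 269.2.
E[X] = (-3)·269.2 + (-12) = -819.6.
E[Z] = 7·(-819.6) + (-11) = -5748.2.

E[Z] = -5748.2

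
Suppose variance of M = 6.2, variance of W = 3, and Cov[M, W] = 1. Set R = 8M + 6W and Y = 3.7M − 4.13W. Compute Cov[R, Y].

Cov[R, Y] = 98.34

By bilinearity, Cov[R, Y] = ac·variance of M + bd·variance of W + (ad+bc)·Cov[M, W], with a=8, b=6, c=3.7, d=-4.13.
ac·variance of M = 8·3.7·6.2 = 183.52
bd·variance of W = 6·(-4.13)·3 = -74.34
(ad+bc)·Cov[M, W] = (-10.84)·1 = -10.84
Cov[R, Y] = 183.52 + (-74.34) + (-10.84) = 98.34.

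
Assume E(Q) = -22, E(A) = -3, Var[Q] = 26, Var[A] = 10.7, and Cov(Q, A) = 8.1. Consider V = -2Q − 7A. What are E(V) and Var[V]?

E(V) = (-2)·E(Q) + (-7)·E(A) = (-2)·(-22) + (-7)·(-3) = 65.
Var[V] = a²·Var[Q] + b²·Var[A] + 2ab·Cov(Q, A) with a = -2, b = -7.
= (-2)²·26 + (-7)²·10.7 + 2·(-2)·(-7)·8.1
= 104 + 524.3 + 226.8 = 855.1.

E(V) = 65, Var[V] = 855.1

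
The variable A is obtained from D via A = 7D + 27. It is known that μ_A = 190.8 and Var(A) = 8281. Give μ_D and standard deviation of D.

μ_D = 23.4, standard deviation of D = 13

From A = 7D + 27: μ_A = a·μ_D + b, so μ_D = (μ_A − b)/a = (190.8 − 27)/7 = 23.4.
standard deviation of A = √8281 = 91.
standard deviation of A = |a|·standard deviation of D, so standard deviation of D = 91/|7| = 13.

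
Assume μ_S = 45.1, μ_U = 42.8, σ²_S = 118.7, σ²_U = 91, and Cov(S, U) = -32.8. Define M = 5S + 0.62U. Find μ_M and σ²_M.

μ_M = 5·μ_S + 0.62·μ_U = 5·45.1 + 0.62·42.8 = 252.036.
σ²_M = a²·σ²_S + b²·σ²_U + 2ab·Cov(S, U) with a = 5, b = 0.62.
= 5²·118.7 + 0.62²·91 + 2·5·0.62·(-32.8)
= 2967.5 + 34.9804 + (-203.36) = 2799.1204.

μ_M = 252.036, σ²_M = 2799.1204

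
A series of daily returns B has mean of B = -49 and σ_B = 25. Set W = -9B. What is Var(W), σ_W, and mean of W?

W = -9B is linear with a = -9, b = 0.
Var(B) = 25² = 625.
Var(W) = a²·Var(B) = (-9)²·625 = 50625.
σ_W = |a|·σ_B = |-9|·25 = 225.
mean of W = a·mean of B + b = (-9)·(-49) = 441.

Var(W) = 50625, σ_W = 225, mean of W = 441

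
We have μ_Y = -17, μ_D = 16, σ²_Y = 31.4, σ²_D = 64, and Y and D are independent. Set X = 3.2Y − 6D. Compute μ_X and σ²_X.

μ_X = -150.4, σ²_X = 2625.536

μ_X = 3.2·μ_Y + (-6)·μ_D = 3.2·(-17) + (-6)·16 = -150.4.
σ²_X = a²·σ²_Y + b²·σ²_D + 2ab·Cov(Y, D) with a = 3.2, b = -6.
Independence gives Cov(Y, D) = 0.
= 3.2²·31.4 + (-6)²·64 + 2·3.2·(-6)·0
= 321.536 + 2304 + 0 = 2625.536.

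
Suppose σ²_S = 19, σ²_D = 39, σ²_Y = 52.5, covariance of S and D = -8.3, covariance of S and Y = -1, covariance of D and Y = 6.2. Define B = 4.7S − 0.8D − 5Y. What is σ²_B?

σ²_B = 1916.186

σ²_B = a²·σ²_S + b²·σ²_D + c²·σ²_Y + 2ab·covariance of S and D + 2ac·covariance of S and Y + 2bc·covariance of D and Y, with a = 4.7, b = -0.8, c = -5.
= 419.71 + 24.96 + 1312.5 + 62.416 + 47 + 49.6
= 1916.186.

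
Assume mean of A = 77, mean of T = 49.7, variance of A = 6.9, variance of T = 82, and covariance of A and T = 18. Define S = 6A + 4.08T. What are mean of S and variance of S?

mean of S = 664.776, variance of S = 2494.6848

mean of S = 6·mean of A + 4.08·mean of T = 6·77 + 4.08·49.7 = 664.776.
variance of S = a²·variance of A + b²·variance of T + 2ab·covariance of A and T with a = 6, b = 4.08.
= 6²·6.9 + 4.08²·82 + 2·6·4.08·18
= 248.4 + 1365.0048 + 881.28 = 2494.6848.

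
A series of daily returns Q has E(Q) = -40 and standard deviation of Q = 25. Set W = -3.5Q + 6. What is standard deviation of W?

standard deviation of W = 87.5

W = -3.5Q + 6 is linear with a = -3.5, b = 6.
standard deviation of W = |a|·standard deviation of Q = |-3.5|·25 = 87.5.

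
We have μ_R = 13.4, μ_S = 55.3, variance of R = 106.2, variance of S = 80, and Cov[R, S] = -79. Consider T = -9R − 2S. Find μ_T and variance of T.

μ_T = -231.2, variance of T = 6078.2

μ_T = (-9)·μ_R + (-2)·μ_S = (-9)·13.4 + (-2)·55.3 = -231.2.
variance of T = a²·variance of R + b²·variance of S + 2ab·Cov[R, S] with a = -9, b = -2.
= (-9)²·106.2 + (-2)²·80 + 2·(-9)·(-2)·(-79)
= 8602.2 + 320 + (-2844) = 6078.2.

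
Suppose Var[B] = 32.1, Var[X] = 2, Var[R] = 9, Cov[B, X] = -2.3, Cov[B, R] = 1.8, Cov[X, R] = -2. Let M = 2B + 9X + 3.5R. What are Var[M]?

Var[M] = a²·Var[B] + b²·Var[X] + c²·Var[R] + 2ab·Cov[B, X] + 2ac·Cov[B, R] + 2bc·Cov[X, R], with a = 2, b = 9, c = 3.5.
= 128.4 + 162 + 110.25 + (-82.8) + 25.2 + (-126)
= 217.05.

Var[M] = 217.05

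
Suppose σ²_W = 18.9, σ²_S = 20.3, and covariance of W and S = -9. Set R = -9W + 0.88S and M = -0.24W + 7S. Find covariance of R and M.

By bilinearity, covariance of R and M = ac·σ²_W + bd·σ²_S + (ad+bc)·covariance of W and S, with a=-9, b=0.88, c=-0.24, d=7.
ac·σ²_W = (-9)·(-0.24)·18.9 = 40.824
bd·σ²_S = 0.88·7·20.3 = 125.048
(ad+bc)·covariance of W and S = (-63.2112)·(-9) = 568.9008
covariance of R and M = 40.824 + 125.048 + 568.9008 = 734.7728.

covariance of R and M = 734.7728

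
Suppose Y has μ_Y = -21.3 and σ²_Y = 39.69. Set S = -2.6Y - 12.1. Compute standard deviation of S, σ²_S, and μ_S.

S = -2.6Y - 12.1 is linear with a = -2.6, b = -12.1.
standard deviation of Y = √39.69 = 6.3.
standard deviation of S = |a|·standard deviation of Y = |-2.6|·6.3 = 16.38.
σ²_S = a²·σ²_Y = (-2.6)²·39.69 = 268.3044 (the additive constant -12.1 does not affect variance).
μ_S = a·μ_Y + b = (-2.6)·(-21.3) + (-12.1) = 43.28.

standard deviation of S = 16.38, σ²_S = 268.3044, μ_S = 43.28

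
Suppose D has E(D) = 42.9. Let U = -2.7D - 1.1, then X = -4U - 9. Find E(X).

E(U) = (-2.7)·42.9 + (-1.1) = -116.93.
E(X) = (-4)·(-116.93) + (-9) = 458.72.

E(X) = 458.72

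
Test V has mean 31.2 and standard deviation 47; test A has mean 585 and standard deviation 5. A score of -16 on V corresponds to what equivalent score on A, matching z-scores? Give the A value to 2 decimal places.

z = (-16 − 31.2)/47 ≈ -1.0043.
A = 585 + z·5 = 585 + (-16 − 31.2)·5/47 ≈ 579.98.

A = 579.98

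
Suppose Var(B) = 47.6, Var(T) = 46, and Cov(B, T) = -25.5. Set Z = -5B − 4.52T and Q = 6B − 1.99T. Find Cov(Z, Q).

Cov(Z, Q) = -576.4042

By bilinearity, Cov(Z, Q) = ac·Var(B) + bd·Var(T) + (ad+bc)·Cov(B, T), with a=-5, b=-4.52, c=6, d=-1.99.
ac·Var(B) = (-5)·6·47.6 = -1428
bd·Var(T) = (-4.52)·(-1.99)·46 = 413.7608
(ad+bc)·Cov(B, T) = (-17.17)·(-25.5) = 437.835
Cov(Z, Q) = -1428 + 413.7608 + 437.835 = -576.4042.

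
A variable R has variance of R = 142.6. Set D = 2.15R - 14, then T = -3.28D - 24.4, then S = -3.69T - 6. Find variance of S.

variance of S = 96559.91284352544

variance of D = 2.15²·142.6 = 659.1685.
variance of T = (-3.28)²·659.1685 = 7091.5983904.
variance of S = (-3.69)²·7091.5983904 = 96559.91284352544.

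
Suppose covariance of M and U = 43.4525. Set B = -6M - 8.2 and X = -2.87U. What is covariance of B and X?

covariance of B and X = a·c·covariance of M and U = (-6)·(-2.87)·43.4525 = 748.25205. Additive constants drop out.

covariance of B and X = 748.25205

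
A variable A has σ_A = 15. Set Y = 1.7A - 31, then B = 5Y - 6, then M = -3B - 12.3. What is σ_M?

σ_M = 382.5

σ_Y = |1.7|·15 = 25.5.
σ_B = |5|·25.5 = 127.5.
σ_M = |-3|·127.5 = 382.5.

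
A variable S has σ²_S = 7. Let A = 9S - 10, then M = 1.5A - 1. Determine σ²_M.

σ²_M = 1275.75

σ²_A = 9²·7 = 567.
σ²_M = 1.5²·567 = 1275.75.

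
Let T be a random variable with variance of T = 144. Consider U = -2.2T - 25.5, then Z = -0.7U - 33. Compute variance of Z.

variance of Z = 341.5104

variance of U = (-2.2)²·144 = 696.96.
variance of Z = (-0.7)²·696.96 = 341.5104.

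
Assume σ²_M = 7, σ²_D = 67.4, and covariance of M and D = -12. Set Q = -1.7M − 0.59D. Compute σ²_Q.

σ²_Q = a²·σ²_M + b²·σ²_D + 2ab·covariance of M and D with a = -1.7, b = -0.59.
= (-1.7)²·7 + (-0.59)²·67.4 + 2·(-1.7)·(-0.59)·(-12)
= 20.23 + 23.46194 + (-24.072) = 19.61994.

σ²_Q = 19.61994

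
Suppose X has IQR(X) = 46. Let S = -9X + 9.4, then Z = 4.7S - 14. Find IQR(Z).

IQR(Z) = 1945.8

IQR(S) = |-9|·46 = 414.
IQR(Z) = |4.7|·414 = 1945.8.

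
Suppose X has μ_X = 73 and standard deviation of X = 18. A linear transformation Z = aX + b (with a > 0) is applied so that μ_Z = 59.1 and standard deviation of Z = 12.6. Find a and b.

standard deviation of Z = a·standard deviation of X (a > 0), so a = 12.6/18 = 0.7.
μ_Z = a·μ_X + b, so b = 59.1 − 0.7·73 = 8.

a = 0.7, b = 8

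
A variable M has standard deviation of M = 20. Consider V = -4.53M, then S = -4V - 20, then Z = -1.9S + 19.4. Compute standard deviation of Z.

standard deviation of Z = 688.56

standard deviation of V = |-4.53|·20 = 90.6.
standard deviation of S = |-4|·90.6 = 362.4.
standard deviation of Z = |-1.9|·362.4 = 688.56.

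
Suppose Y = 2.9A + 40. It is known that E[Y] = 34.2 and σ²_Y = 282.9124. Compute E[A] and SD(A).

E[A] = -2, SD(A) = 5.8

From Y = 2.9A + 40: E[Y] = a·E[A] + b, so E[A] = (E[Y] − b)/a = (34.2 − 40)/2.9 = -2.
SD(Y) = √282.9124 = 16.82.
SD(Y) = |a|·SD(A), so SD(A) = 16.82/|2.9| = 5.8.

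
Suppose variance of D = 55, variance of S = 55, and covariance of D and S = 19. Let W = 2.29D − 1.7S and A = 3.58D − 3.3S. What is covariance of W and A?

By bilinearity, covariance of W and A = ac·variance of D + bd·variance of S + (ad+bc)·covariance of D and S, with a=2.29, b=-1.7, c=3.58, d=-3.3.
ac·variance of D = 2.29·3.58·55 = 450.901
bd·variance of S = (-1.7)·(-3.3)·55 = 308.55
(ad+bc)·covariance of D and S = (-13.643)·19 = -259.217
covariance of W and A = 450.901 + 308.55 + (-259.217) = 500.234.

covariance of W and A = 500.234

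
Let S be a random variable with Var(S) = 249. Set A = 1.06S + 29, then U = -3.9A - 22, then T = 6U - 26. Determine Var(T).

Var(A) = 1.06²·249 = 279.7764.
Var(U) = (-3.9)²·279.7764 = 4255.399044.
Var(T) = 6²·4255.399044 = 153194.365584.

Var(T) = 153194.365584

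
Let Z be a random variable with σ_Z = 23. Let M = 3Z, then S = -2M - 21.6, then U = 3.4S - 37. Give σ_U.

σ_M = |3|·23 = 69.
σ_S = |-2|·69 = 138.
σ_U = |3.4|·138 = 469.2.

σ_U = 469.2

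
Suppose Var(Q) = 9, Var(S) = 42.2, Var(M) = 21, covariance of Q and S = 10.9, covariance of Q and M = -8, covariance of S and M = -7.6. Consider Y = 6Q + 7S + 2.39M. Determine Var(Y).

Var(Y) = a²·Var(Q) + b²·Var(S) + c²·Var(M) + 2ab·covariance of Q and S + 2ac·covariance of Q and M + 2bc·covariance of S and M, with a = 6, b = 7, c = 2.39.
= 324 + 2067.8 + 119.9541 + 915.6 + (-229.44) + (-254.296)
= 2943.6181.

Var(Y) = 2943.6181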